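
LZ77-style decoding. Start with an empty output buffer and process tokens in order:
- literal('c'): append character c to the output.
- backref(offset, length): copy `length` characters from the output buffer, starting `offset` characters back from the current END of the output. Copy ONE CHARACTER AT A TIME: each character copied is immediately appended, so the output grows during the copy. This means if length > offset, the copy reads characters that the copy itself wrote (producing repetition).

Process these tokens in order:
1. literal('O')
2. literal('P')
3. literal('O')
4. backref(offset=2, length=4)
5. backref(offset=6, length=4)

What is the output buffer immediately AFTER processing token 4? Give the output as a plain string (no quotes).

Token 1: literal('O'). Output: "O"
Token 2: literal('P'). Output: "OP"
Token 3: literal('O'). Output: "OPO"
Token 4: backref(off=2, len=4) (overlapping!). Copied 'POPO' from pos 1. Output: "OPOPOPO"

Answer: OPOPOPO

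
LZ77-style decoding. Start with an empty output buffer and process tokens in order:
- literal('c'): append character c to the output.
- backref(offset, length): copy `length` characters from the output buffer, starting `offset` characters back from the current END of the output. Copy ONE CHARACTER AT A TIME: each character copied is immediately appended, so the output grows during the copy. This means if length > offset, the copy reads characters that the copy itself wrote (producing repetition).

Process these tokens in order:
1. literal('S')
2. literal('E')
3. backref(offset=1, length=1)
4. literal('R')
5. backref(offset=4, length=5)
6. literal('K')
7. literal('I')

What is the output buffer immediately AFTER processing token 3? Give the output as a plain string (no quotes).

Token 1: literal('S'). Output: "S"
Token 2: literal('E'). Output: "SE"
Token 3: backref(off=1, len=1). Copied 'E' from pos 1. Output: "SEE"

Answer: SEE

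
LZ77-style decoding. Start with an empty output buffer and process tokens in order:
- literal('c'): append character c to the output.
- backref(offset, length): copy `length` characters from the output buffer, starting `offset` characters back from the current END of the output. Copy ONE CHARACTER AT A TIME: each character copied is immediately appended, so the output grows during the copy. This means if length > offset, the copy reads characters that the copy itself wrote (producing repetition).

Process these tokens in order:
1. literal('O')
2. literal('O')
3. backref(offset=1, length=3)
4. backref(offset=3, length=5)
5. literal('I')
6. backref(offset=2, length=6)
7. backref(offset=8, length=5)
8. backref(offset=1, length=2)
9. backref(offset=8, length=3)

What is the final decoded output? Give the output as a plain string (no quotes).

Token 1: literal('O'). Output: "O"
Token 2: literal('O'). Output: "OO"
Token 3: backref(off=1, len=3) (overlapping!). Copied 'OOO' from pos 1. Output: "OOOOO"
Token 4: backref(off=3, len=5) (overlapping!). Copied 'OOOOO' from pos 2. Output: "OOOOOOOOOO"
Token 5: literal('I'). Output: "OOOOOOOOOOI"
Token 6: backref(off=2, len=6) (overlapping!). Copied 'OIOIOI' from pos 9. Output: "OOOOOOOOOOIOIOIOI"
Token 7: backref(off=8, len=5). Copied 'OIOIO' from pos 9. Output: "OOOOOOOOOOIOIOIOIOIOIO"
Token 8: backref(off=1, len=2) (overlapping!). Copied 'OO' from pos 21. Output: "OOOOOOOOOOIOIOIOIOIOIOOO"
Token 9: backref(off=8, len=3). Copied 'IOI' from pos 16. Output: "OOOOOOOOOOIOIOIOIOIOIOOOIOI"

Answer: OOOOOOOOOOIOIOIOIOIOIOOOIOI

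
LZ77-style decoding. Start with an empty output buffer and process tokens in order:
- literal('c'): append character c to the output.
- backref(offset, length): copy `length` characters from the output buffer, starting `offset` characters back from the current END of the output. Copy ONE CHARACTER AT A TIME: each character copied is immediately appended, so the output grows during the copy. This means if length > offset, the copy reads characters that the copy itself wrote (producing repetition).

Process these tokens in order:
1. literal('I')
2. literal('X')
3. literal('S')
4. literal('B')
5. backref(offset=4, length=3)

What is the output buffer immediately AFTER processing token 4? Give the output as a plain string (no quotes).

Answer: IXSB

Derivation:
Token 1: literal('I'). Output: "I"
Token 2: literal('X'). Output: "IX"
Token 3: literal('S'). Output: "IXS"
Token 4: literal('B'). Output: "IXSB"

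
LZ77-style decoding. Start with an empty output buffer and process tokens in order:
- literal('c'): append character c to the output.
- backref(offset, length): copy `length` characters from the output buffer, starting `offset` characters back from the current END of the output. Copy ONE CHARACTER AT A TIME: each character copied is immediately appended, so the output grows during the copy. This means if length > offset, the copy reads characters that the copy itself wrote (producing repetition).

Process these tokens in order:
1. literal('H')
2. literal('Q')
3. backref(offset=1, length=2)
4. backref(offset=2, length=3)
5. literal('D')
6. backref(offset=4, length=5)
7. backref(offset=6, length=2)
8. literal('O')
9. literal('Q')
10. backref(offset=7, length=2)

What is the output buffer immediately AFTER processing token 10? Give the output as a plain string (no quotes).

Answer: HQQQQQQDQQQDQDQOQQD

Derivation:
Token 1: literal('H'). Output: "H"
Token 2: literal('Q'). Output: "HQ"
Token 3: backref(off=1, len=2) (overlapping!). Copied 'QQ' from pos 1. Output: "HQQQ"
Token 4: backref(off=2, len=3) (overlapping!). Copied 'QQQ' from pos 2. Output: "HQQQQQQ"
Token 5: literal('D'). Output: "HQQQQQQD"
Token 6: backref(off=4, len=5) (overlapping!). Copied 'QQQDQ' from pos 4. Output: "HQQQQQQDQQQDQ"
Token 7: backref(off=6, len=2). Copied 'DQ' from pos 7. Output: "HQQQQQQDQQQDQDQ"
Token 8: literal('O'). Output: "HQQQQQQDQQQDQDQO"
Token 9: literal('Q'). Output: "HQQQQQQDQQQDQDQOQ"
Token 10: backref(off=7, len=2). Copied 'QD' from pos 10. Output: "HQQQQQQDQQQDQDQOQQD"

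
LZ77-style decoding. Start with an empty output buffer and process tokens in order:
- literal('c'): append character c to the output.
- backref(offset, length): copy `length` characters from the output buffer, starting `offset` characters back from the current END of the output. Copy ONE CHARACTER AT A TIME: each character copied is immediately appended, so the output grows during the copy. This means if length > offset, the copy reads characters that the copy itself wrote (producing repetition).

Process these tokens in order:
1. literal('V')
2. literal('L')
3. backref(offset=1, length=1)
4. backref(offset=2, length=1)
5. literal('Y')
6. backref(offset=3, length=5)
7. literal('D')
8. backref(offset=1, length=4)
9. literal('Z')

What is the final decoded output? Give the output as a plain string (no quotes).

Answer: VLLLYLLYLLDDDDDZ

Derivation:
Token 1: literal('V'). Output: "V"
Token 2: literal('L'). Output: "VL"
Token 3: backref(off=1, len=1). Copied 'L' from pos 1. Output: "VLL"
Token 4: backref(off=2, len=1). Copied 'L' from pos 1. Output: "VLLL"
Token 5: literal('Y'). Output: "VLLLY"
Token 6: backref(off=3, len=5) (overlapping!). Copied 'LLYLL' from pos 2. Output: "VLLLYLLYLL"
Token 7: literal('D'). Output: "VLLLYLLYLLD"
Token 8: backref(off=1, len=4) (overlapping!). Copied 'DDDD' from pos 10. Output: "VLLLYLLYLLDDDDD"
Token 9: literal('Z'). Output: "VLLLYLLYLLDDDDDZ"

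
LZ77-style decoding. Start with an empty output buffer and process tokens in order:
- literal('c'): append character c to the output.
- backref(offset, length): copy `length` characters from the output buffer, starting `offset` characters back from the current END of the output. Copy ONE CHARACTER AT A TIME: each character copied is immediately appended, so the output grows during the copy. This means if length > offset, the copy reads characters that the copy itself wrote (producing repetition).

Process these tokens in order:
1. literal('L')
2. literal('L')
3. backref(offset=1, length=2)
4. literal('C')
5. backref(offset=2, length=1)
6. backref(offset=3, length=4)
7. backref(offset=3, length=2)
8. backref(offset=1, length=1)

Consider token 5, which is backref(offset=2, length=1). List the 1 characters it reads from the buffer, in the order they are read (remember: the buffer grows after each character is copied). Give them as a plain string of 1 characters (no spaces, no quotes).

Token 1: literal('L'). Output: "L"
Token 2: literal('L'). Output: "LL"
Token 3: backref(off=1, len=2) (overlapping!). Copied 'LL' from pos 1. Output: "LLLL"
Token 4: literal('C'). Output: "LLLLC"
Token 5: backref(off=2, len=1). Buffer before: "LLLLC" (len 5)
  byte 1: read out[3]='L', append. Buffer now: "LLLLCL"

Answer: L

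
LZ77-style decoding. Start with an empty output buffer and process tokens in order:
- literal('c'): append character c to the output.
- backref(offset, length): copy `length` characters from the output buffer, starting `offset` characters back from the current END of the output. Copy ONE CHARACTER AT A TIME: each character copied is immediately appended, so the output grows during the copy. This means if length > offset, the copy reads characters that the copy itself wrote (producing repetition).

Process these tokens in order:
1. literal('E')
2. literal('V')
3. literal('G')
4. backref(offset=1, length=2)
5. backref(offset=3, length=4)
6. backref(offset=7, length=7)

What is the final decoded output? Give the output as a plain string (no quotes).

Answer: EVGGGGGGGGGGGGGG

Derivation:
Token 1: literal('E'). Output: "E"
Token 2: literal('V'). Output: "EV"
Token 3: literal('G'). Output: "EVG"
Token 4: backref(off=1, len=2) (overlapping!). Copied 'GG' from pos 2. Output: "EVGGG"
Token 5: backref(off=3, len=4) (overlapping!). Copied 'GGGG' from pos 2. Output: "EVGGGGGGG"
Token 6: backref(off=7, len=7). Copied 'GGGGGGG' from pos 2. Output: "EVGGGGGGGGGGGGGG"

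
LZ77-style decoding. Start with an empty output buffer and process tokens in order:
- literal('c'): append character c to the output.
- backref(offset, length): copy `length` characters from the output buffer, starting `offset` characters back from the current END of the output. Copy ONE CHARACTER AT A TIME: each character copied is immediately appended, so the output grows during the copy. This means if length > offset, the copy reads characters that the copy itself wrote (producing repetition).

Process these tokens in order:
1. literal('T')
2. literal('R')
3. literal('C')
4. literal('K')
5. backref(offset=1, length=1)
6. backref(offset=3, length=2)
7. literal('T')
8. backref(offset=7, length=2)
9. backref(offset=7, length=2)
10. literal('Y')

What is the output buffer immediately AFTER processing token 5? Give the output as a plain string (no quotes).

Answer: TRCKK

Derivation:
Token 1: literal('T'). Output: "T"
Token 2: literal('R'). Output: "TR"
Token 3: literal('C'). Output: "TRC"
Token 4: literal('K'). Output: "TRCK"
Token 5: backref(off=1, len=1). Copied 'K' from pos 3. Output: "TRCKK"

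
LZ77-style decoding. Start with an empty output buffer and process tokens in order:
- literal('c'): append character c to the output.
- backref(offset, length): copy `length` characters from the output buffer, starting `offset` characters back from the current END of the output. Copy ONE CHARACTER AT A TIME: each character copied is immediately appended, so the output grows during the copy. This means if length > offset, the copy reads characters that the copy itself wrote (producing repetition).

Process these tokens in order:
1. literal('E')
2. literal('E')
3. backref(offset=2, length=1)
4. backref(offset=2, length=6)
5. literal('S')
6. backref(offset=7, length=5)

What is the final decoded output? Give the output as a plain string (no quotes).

Answer: EEEEEEEEESEEEEE

Derivation:
Token 1: literal('E'). Output: "E"
Token 2: literal('E'). Output: "EE"
Token 3: backref(off=2, len=1). Copied 'E' from pos 0. Output: "EEE"
Token 4: backref(off=2, len=6) (overlapping!). Copied 'EEEEEE' from pos 1. Output: "EEEEEEEEE"
Token 5: literal('S'). Output: "EEEEEEEEES"
Token 6: backref(off=7, len=5). Copied 'EEEEE' from pos 3. Output: "EEEEEEEEESEEEEE"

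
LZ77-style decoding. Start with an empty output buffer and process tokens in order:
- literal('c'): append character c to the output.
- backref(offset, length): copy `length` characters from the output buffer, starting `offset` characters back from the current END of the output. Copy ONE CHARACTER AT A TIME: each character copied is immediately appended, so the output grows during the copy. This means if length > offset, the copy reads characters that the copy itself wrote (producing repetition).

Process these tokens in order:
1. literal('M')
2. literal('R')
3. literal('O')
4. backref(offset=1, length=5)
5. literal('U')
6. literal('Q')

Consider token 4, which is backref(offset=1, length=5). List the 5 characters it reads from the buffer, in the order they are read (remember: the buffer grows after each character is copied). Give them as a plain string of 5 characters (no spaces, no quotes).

Answer: OOOOO

Derivation:
Token 1: literal('M'). Output: "M"
Token 2: literal('R'). Output: "MR"
Token 3: literal('O'). Output: "MRO"
Token 4: backref(off=1, len=5). Buffer before: "MRO" (len 3)
  byte 1: read out[2]='O', append. Buffer now: "MROO"
  byte 2: read out[3]='O', append. Buffer now: "MROOO"
  byte 3: read out[4]='O', append. Buffer now: "MROOOO"
  byte 4: read out[5]='O', append. Buffer now: "MROOOOO"
  byte 5: read out[6]='O', append. Buffer now: "MROOOOOO"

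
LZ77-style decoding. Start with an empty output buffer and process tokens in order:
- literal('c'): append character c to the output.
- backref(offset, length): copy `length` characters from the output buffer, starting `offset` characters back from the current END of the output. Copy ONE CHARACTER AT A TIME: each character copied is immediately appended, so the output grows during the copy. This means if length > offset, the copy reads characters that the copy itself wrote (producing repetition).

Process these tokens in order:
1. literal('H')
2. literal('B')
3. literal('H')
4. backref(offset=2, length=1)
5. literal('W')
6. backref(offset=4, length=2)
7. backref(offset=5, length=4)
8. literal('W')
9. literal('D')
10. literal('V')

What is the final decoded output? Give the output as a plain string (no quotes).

Answer: HBHBWBHHBWBWDV

Derivation:
Token 1: literal('H'). Output: "H"
Token 2: literal('B'). Output: "HB"
Token 3: literal('H'). Output: "HBH"
Token 4: backref(off=2, len=1). Copied 'B' from pos 1. Output: "HBHB"
Token 5: literal('W'). Output: "HBHBW"
Token 6: backref(off=4, len=2). Copied 'BH' from pos 1. Output: "HBHBWBH"
Token 7: backref(off=5, len=4). Copied 'HBWB' from pos 2. Output: "HBHBWBHHBWB"
Token 8: literal('W'). Output: "HBHBWBHHBWBW"
Token 9: literal('D'). Output: "HBHBWBHHBWBWD"
Token 10: literal('V'). Output: "HBHBWBHHBWBWDV"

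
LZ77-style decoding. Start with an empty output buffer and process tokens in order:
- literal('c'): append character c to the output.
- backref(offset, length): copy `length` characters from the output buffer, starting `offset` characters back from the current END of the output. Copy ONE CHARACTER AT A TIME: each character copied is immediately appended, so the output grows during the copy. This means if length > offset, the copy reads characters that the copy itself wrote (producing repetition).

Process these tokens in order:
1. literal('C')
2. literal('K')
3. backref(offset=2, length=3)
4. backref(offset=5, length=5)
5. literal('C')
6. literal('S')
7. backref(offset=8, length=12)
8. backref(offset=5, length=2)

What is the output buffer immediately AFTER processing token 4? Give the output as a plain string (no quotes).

Answer: CKCKCCKCKC

Derivation:
Token 1: literal('C'). Output: "C"
Token 2: literal('K'). Output: "CK"
Token 3: backref(off=2, len=3) (overlapping!). Copied 'CKC' from pos 0. Output: "CKCKC"
Token 4: backref(off=5, len=5). Copied 'CKCKC' from pos 0. Output: "CKCKCCKCKC"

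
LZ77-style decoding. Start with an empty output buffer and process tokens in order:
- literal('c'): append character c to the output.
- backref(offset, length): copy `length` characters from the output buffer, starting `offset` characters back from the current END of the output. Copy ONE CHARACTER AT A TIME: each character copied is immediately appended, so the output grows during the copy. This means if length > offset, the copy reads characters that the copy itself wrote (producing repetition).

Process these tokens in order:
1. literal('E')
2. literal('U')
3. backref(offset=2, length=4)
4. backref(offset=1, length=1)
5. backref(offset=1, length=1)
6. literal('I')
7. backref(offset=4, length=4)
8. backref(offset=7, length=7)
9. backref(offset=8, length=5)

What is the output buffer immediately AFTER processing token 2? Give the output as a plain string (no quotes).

Token 1: literal('E'). Output: "E"
Token 2: literal('U'). Output: "EU"

Answer: EU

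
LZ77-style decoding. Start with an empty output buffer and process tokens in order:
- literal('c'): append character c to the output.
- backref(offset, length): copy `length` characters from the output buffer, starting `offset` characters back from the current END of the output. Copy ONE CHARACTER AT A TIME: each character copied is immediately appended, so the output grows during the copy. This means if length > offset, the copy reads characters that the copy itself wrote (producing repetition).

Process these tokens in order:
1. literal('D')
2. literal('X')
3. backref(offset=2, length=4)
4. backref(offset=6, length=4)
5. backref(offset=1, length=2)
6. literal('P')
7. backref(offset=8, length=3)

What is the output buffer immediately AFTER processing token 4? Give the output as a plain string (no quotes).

Token 1: literal('D'). Output: "D"
Token 2: literal('X'). Output: "DX"
Token 3: backref(off=2, len=4) (overlapping!). Copied 'DXDX' from pos 0. Output: "DXDXDX"
Token 4: backref(off=6, len=4). Copied 'DXDX' from pos 0. Output: "DXDXDXDXDX"

Answer: DXDXDXDXDX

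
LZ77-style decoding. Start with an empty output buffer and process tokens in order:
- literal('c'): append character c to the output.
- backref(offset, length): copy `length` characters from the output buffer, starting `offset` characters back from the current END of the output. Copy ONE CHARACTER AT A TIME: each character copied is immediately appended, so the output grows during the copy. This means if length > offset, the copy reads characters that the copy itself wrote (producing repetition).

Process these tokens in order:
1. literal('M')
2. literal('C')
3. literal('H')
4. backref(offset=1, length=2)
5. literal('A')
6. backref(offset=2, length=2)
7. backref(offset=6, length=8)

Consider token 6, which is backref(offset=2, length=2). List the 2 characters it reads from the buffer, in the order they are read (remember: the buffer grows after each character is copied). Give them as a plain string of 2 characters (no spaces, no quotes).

Token 1: literal('M'). Output: "M"
Token 2: literal('C'). Output: "MC"
Token 3: literal('H'). Output: "MCH"
Token 4: backref(off=1, len=2) (overlapping!). Copied 'HH' from pos 2. Output: "MCHHH"
Token 5: literal('A'). Output: "MCHHHA"
Token 6: backref(off=2, len=2). Buffer before: "MCHHHA" (len 6)
  byte 1: read out[4]='H', append. Buffer now: "MCHHHAH"
  byte 2: read out[5]='A', append. Buffer now: "MCHHHAHA"

Answer: HA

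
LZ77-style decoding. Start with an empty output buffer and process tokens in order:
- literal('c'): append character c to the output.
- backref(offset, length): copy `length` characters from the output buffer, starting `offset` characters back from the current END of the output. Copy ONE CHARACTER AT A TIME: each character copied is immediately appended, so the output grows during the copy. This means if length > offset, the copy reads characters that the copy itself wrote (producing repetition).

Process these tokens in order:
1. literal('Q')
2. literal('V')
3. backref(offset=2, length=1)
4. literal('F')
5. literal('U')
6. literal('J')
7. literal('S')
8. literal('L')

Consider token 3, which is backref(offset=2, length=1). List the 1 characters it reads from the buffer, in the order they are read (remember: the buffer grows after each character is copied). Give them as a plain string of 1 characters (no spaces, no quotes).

Answer: Q

Derivation:
Token 1: literal('Q'). Output: "Q"
Token 2: literal('V'). Output: "QV"
Token 3: backref(off=2, len=1). Buffer before: "QV" (len 2)
  byte 1: read out[0]='Q', append. Buffer now: "QVQ"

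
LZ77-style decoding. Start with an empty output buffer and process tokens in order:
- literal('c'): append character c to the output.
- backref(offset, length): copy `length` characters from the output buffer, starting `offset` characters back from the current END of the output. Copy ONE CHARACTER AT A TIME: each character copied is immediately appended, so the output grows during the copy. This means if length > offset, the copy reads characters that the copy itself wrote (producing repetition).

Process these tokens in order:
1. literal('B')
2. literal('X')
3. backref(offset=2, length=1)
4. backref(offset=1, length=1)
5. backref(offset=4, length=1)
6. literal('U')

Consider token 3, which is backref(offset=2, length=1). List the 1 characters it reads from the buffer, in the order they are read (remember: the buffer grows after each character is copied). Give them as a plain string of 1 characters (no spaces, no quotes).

Token 1: literal('B'). Output: "B"
Token 2: literal('X'). Output: "BX"
Token 3: backref(off=2, len=1). Buffer before: "BX" (len 2)
  byte 1: read out[0]='B', append. Buffer now: "BXB"

Answer: B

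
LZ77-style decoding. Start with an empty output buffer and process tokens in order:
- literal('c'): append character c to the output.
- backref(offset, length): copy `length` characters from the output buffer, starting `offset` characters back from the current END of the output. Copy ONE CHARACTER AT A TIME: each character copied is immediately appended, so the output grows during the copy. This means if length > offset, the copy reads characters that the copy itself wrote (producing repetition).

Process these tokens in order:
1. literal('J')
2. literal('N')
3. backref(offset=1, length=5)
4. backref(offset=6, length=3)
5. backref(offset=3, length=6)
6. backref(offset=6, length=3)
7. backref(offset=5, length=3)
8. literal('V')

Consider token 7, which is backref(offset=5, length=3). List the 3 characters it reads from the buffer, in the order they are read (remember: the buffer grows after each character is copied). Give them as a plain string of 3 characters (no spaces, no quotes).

Answer: NNN

Derivation:
Token 1: literal('J'). Output: "J"
Token 2: literal('N'). Output: "JN"
Token 3: backref(off=1, len=5) (overlapping!). Copied 'NNNNN' from pos 1. Output: "JNNNNNN"
Token 4: backref(off=6, len=3). Copied 'NNN' from pos 1. Output: "JNNNNNNNNN"
Token 5: backref(off=3, len=6) (overlapping!). Copied 'NNNNNN' from pos 7. Output: "JNNNNNNNNNNNNNNN"
Token 6: backref(off=6, len=3). Copied 'NNN' from pos 10. Output: "JNNNNNNNNNNNNNNNNNN"
Token 7: backref(off=5, len=3). Buffer before: "JNNNNNNNNNNNNNNNNNN" (len 19)
  byte 1: read out[14]='N', append. Buffer now: "JNNNNNNNNNNNNNNNNNNN"
  byte 2: read out[15]='N', append. Buffer now: "JNNNNNNNNNNNNNNNNNNNN"
  byte 3: read out[16]='N', append. Buffer now: "JNNNNNNNNNNNNNNNNNNNNN"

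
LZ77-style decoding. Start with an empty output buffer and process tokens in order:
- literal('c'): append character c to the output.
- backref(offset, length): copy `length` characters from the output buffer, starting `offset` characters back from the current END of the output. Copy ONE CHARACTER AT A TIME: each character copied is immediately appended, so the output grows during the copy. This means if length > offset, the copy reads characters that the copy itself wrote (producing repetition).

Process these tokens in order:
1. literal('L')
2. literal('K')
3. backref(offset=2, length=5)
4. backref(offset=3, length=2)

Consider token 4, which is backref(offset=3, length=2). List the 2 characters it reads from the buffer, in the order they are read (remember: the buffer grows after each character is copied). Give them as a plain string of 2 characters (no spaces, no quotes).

Token 1: literal('L'). Output: "L"
Token 2: literal('K'). Output: "LK"
Token 3: backref(off=2, len=5) (overlapping!). Copied 'LKLKL' from pos 0. Output: "LKLKLKL"
Token 4: backref(off=3, len=2). Buffer before: "LKLKLKL" (len 7)
  byte 1: read out[4]='L', append. Buffer now: "LKLKLKLL"
  byte 2: read out[5]='K', append. Buffer now: "LKLKLKLLK"

Answer: LK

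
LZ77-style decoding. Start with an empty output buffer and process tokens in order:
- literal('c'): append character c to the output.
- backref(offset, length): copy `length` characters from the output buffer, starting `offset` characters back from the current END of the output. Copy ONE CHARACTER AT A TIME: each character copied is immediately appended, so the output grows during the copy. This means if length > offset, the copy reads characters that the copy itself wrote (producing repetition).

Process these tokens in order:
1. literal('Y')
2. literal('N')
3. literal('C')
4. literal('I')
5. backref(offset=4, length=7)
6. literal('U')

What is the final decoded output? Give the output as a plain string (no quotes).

Token 1: literal('Y'). Output: "Y"
Token 2: literal('N'). Output: "YN"
Token 3: literal('C'). Output: "YNC"
Token 4: literal('I'). Output: "YNCI"
Token 5: backref(off=4, len=7) (overlapping!). Copied 'YNCIYNC' from pos 0. Output: "YNCIYNCIYNC"
Token 6: literal('U'). Output: "YNCIYNCIYNCU"

Answer: YNCIYNCIYNCU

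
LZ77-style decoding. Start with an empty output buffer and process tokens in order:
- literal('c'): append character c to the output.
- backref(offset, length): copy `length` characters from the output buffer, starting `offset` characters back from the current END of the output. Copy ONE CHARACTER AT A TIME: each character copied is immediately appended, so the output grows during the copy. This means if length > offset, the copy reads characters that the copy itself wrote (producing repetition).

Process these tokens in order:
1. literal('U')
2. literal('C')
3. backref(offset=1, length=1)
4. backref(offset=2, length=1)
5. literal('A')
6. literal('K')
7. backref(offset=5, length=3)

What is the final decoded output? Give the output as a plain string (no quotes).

Answer: UCCCAKCCC

Derivation:
Token 1: literal('U'). Output: "U"
Token 2: literal('C'). Output: "UC"
Token 3: backref(off=1, len=1). Copied 'C' from pos 1. Output: "UCC"
Token 4: backref(off=2, len=1). Copied 'C' from pos 1. Output: "UCCC"
Token 5: literal('A'). Output: "UCCCA"
Token 6: literal('K'). Output: "UCCCAK"
Token 7: backref(off=5, len=3). Copied 'CCC' from pos 1. Output: "UCCCAKCCC"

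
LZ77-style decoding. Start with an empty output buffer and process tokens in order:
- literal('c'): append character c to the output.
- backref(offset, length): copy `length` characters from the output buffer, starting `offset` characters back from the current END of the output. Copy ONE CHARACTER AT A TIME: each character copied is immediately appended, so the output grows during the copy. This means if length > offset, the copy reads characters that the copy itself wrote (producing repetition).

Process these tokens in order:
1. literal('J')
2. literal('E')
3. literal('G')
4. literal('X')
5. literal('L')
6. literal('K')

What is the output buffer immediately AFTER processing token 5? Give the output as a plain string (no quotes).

Answer: JEGXL

Derivation:
Token 1: literal('J'). Output: "J"
Token 2: literal('E'). Output: "JE"
Token 3: literal('G'). Output: "JEG"
Token 4: literal('X'). Output: "JEGX"
Token 5: literal('L'). Output: "JEGXL"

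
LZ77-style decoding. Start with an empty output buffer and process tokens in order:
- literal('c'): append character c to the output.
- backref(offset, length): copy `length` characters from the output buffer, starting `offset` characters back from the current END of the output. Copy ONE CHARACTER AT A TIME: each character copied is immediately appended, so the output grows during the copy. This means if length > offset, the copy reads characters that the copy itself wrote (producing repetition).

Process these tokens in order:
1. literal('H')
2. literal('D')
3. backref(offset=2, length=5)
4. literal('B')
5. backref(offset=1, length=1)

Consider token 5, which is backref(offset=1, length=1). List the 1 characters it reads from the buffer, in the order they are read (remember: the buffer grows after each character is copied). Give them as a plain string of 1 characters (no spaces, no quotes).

Answer: B

Derivation:
Token 1: literal('H'). Output: "H"
Token 2: literal('D'). Output: "HD"
Token 3: backref(off=2, len=5) (overlapping!). Copied 'HDHDH' from pos 0. Output: "HDHDHDH"
Token 4: literal('B'). Output: "HDHDHDHB"
Token 5: backref(off=1, len=1). Buffer before: "HDHDHDHB" (len 8)
  byte 1: read out[7]='B', append. Buffer now: "HDHDHDHBB"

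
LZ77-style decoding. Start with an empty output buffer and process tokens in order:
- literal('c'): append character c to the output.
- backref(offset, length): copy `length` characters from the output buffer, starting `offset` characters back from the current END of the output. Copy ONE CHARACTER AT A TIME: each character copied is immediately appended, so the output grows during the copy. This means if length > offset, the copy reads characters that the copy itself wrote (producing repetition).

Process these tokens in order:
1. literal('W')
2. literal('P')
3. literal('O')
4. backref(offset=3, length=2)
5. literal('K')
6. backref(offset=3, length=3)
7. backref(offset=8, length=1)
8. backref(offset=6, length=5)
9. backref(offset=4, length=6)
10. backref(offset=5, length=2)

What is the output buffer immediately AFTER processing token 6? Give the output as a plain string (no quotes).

Answer: WPOWPKWPK

Derivation:
Token 1: literal('W'). Output: "W"
Token 2: literal('P'). Output: "WP"
Token 3: literal('O'). Output: "WPO"
Token 4: backref(off=3, len=2). Copied 'WP' from pos 0. Output: "WPOWP"
Token 5: literal('K'). Output: "WPOWPK"
Token 6: backref(off=3, len=3). Copied 'WPK' from pos 3. Output: "WPOWPKWPK"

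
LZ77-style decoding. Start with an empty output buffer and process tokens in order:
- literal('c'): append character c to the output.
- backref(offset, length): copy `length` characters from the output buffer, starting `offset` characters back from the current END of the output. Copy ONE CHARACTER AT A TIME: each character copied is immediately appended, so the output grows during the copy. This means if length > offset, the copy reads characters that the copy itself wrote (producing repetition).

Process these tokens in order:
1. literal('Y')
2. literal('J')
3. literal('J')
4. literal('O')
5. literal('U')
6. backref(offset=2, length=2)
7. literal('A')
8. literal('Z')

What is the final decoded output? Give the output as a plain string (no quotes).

Answer: YJJOUOUAZ

Derivation:
Token 1: literal('Y'). Output: "Y"
Token 2: literal('J'). Output: "YJ"
Token 3: literal('J'). Output: "YJJ"
Token 4: literal('O'). Output: "YJJO"
Token 5: literal('U'). Output: "YJJOU"
Token 6: backref(off=2, len=2). Copied 'OU' from pos 3. Output: "YJJOUOU"
Token 7: literal('A'). Output: "YJJOUOUA"
Token 8: literal('Z'). Output: "YJJOUOUAZ"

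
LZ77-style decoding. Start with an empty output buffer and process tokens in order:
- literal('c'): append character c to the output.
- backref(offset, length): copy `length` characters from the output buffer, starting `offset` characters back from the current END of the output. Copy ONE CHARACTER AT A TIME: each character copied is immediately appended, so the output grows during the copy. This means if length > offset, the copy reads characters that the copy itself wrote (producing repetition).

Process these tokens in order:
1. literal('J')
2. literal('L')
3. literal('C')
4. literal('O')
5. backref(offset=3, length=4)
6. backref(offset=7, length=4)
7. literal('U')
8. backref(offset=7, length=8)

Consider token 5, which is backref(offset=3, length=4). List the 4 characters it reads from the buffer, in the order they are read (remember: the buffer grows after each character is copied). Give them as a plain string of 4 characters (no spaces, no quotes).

Token 1: literal('J'). Output: "J"
Token 2: literal('L'). Output: "JL"
Token 3: literal('C'). Output: "JLC"
Token 4: literal('O'). Output: "JLCO"
Token 5: backref(off=3, len=4). Buffer before: "JLCO" (len 4)
  byte 1: read out[1]='L', append. Buffer now: "JLCOL"
  byte 2: read out[2]='C', append. Buffer now: "JLCOLC"
  byte 3: read out[3]='O', append. Buffer now: "JLCOLCO"
  byte 4: read out[4]='L', append. Buffer now: "JLCOLCOL"

Answer: LCOL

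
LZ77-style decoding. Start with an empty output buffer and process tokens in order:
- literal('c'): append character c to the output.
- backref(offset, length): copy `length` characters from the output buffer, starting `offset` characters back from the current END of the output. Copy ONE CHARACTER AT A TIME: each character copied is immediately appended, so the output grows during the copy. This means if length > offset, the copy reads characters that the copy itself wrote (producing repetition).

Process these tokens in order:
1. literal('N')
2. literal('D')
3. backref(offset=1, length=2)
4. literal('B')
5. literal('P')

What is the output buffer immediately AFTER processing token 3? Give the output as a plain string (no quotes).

Answer: NDDD

Derivation:
Token 1: literal('N'). Output: "N"
Token 2: literal('D'). Output: "ND"
Token 3: backref(off=1, len=2) (overlapping!). Copied 'DD' from pos 1. Output: "NDDD"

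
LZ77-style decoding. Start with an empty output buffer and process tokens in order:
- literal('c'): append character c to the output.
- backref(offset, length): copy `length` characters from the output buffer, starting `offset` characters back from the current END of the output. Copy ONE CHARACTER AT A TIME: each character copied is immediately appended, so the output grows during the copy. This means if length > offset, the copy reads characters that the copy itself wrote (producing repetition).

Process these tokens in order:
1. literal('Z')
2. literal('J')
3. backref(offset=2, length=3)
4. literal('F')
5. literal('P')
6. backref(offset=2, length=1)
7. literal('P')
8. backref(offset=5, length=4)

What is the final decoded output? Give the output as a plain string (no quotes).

Answer: ZJZJZFPFPZFPF

Derivation:
Token 1: literal('Z'). Output: "Z"
Token 2: literal('J'). Output: "ZJ"
Token 3: backref(off=2, len=3) (overlapping!). Copied 'ZJZ' from pos 0. Output: "ZJZJZ"
Token 4: literal('F'). Output: "ZJZJZF"
Token 5: literal('P'). Output: "ZJZJZFP"
Token 6: backref(off=2, len=1). Copied 'F' from pos 5. Output: "ZJZJZFPF"
Token 7: literal('P'). Output: "ZJZJZFPFP"
Token 8: backref(off=5, len=4). Copied 'ZFPF' from pos 4. Output: "ZJZJZFPFPZFPF"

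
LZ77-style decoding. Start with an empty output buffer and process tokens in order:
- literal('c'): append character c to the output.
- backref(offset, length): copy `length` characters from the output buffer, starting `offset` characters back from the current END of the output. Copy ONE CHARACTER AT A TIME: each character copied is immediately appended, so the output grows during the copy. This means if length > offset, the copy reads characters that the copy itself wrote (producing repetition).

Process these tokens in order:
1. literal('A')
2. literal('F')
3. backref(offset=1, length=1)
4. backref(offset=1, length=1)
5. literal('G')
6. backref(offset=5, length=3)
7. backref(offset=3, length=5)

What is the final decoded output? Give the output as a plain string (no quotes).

Answer: AFFFGAFFAFFAF

Derivation:
Token 1: literal('A'). Output: "A"
Token 2: literal('F'). Output: "AF"
Token 3: backref(off=1, len=1). Copied 'F' from pos 1. Output: "AFF"
Token 4: backref(off=1, len=1). Copied 'F' from pos 2. Output: "AFFF"
Token 5: literal('G'). Output: "AFFFG"
Token 6: backref(off=5, len=3). Copied 'AFF' from pos 0. Output: "AFFFGAFF"
Token 7: backref(off=3, len=5) (overlapping!). Copied 'AFFAF' from pos 5. Output: "AFFFGAFFAFFAF"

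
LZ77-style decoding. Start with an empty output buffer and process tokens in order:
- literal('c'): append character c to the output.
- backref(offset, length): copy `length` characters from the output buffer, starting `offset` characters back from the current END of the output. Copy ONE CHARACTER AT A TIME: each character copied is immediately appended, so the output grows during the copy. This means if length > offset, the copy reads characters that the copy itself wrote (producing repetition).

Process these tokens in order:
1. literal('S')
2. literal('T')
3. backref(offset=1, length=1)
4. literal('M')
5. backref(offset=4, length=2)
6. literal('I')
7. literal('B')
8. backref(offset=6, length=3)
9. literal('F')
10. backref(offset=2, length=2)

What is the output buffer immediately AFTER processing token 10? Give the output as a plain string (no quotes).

Token 1: literal('S'). Output: "S"
Token 2: literal('T'). Output: "ST"
Token 3: backref(off=1, len=1). Copied 'T' from pos 1. Output: "STT"
Token 4: literal('M'). Output: "STTM"
Token 5: backref(off=4, len=2). Copied 'ST' from pos 0. Output: "STTMST"
Token 6: literal('I'). Output: "STTMSTI"
Token 7: literal('B'). Output: "STTMSTIB"
Token 8: backref(off=6, len=3). Copied 'TMS' from pos 2. Output: "STTMSTIBTMS"
Token 9: literal('F'). Output: "STTMSTIBTMSF"
Token 10: backref(off=2, len=2). Copied 'SF' from pos 10. Output: "STTMSTIBTMSFSF"

Answer: STTMSTIBTMSFSF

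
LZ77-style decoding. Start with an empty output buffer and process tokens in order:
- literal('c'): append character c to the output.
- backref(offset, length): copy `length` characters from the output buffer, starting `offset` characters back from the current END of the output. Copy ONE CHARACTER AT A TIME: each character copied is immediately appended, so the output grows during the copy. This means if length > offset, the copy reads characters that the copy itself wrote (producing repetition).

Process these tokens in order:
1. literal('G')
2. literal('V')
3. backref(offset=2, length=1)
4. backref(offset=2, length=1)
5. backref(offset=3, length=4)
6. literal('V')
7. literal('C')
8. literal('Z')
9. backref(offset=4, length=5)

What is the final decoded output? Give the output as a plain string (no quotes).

Token 1: literal('G'). Output: "G"
Token 2: literal('V'). Output: "GV"
Token 3: backref(off=2, len=1). Copied 'G' from pos 0. Output: "GVG"
Token 4: backref(off=2, len=1). Copied 'V' from pos 1. Output: "GVGV"
Token 5: backref(off=3, len=4) (overlapping!). Copied 'VGVV' from pos 1. Output: "GVGVVGVV"
Token 6: literal('V'). Output: "GVGVVGVVV"
Token 7: literal('C'). Output: "GVGVVGVVVC"
Token 8: literal('Z'). Output: "GVGVVGVVVCZ"
Token 9: backref(off=4, len=5) (overlapping!). Copied 'VVCZV' from pos 7. Output: "GVGVVGVVVCZVVCZV"

Answer: GVGVVGVVVCZVVCZV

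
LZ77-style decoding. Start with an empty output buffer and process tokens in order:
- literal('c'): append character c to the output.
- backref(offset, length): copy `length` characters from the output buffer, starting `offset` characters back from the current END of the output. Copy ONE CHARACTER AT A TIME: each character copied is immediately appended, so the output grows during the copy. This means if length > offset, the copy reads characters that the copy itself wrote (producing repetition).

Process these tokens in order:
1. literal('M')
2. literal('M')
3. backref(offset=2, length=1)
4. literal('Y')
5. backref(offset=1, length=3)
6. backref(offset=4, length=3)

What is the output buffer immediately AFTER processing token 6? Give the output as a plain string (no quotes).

Answer: MMMYYYYYYY

Derivation:
Token 1: literal('M'). Output: "M"
Token 2: literal('M'). Output: "MM"
Token 3: backref(off=2, len=1). Copied 'M' from pos 0. Output: "MMM"
Token 4: literal('Y'). Output: "MMMY"
Token 5: backref(off=1, len=3) (overlapping!). Copied 'YYY' from pos 3. Output: "MMMYYYY"
Token 6: backref(off=4, len=3). Copied 'YYY' from pos 3. Output: "MMMYYYYYYY"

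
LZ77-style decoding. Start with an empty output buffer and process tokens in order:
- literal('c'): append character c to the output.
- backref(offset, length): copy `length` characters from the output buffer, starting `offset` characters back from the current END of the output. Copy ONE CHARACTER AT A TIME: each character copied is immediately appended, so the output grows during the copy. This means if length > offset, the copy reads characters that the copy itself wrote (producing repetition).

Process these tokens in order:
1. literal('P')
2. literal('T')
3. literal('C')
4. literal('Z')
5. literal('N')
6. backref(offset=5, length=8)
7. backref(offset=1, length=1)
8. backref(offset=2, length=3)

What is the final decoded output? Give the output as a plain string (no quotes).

Answer: PTCZNPTCZNPTCCCCC

Derivation:
Token 1: literal('P'). Output: "P"
Token 2: literal('T'). Output: "PT"
Token 3: literal('C'). Output: "PTC"
Token 4: literal('Z'). Output: "PTCZ"
Token 5: literal('N'). Output: "PTCZN"
Token 6: backref(off=5, len=8) (overlapping!). Copied 'PTCZNPTC' from pos 0. Output: "PTCZNPTCZNPTC"
Token 7: backref(off=1, len=1). Copied 'C' from pos 12. Output: "PTCZNPTCZNPTCC"
Token 8: backref(off=2, len=3) (overlapping!). Copied 'CCC' from pos 12. Output: "PTCZNPTCZNPTCCCCC"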